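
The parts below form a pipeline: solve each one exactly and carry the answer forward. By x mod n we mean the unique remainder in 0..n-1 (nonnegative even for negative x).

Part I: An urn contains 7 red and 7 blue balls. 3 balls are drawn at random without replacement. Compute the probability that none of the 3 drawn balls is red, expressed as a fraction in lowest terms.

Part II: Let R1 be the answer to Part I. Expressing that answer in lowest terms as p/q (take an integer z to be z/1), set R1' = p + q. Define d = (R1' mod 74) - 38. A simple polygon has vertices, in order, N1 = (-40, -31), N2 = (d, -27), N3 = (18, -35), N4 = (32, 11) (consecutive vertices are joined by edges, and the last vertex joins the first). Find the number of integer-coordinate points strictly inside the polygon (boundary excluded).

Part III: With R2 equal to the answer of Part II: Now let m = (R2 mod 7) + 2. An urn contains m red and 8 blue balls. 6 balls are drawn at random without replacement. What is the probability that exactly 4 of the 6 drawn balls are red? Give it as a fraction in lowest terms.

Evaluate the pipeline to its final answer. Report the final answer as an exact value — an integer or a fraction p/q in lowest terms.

Part I: total draws C(14,3) = 364; favorable C(7,3) = 35; P = 5/52; answer 5/52
Part II: R1 = 5/52; threaded value p + q = 57; d = 19; cross terms: (-40*-27 - 19*-31)=1669, (19*-35 - 18*-27)=-179, (18*11 - 32*-35)=1318, (32*-31 - -40*11)=-552; twice the area = |2256| = 2256; area = 1128; boundary points = 1 + 1 + 2 + 6 = 10; strictly interior points = area - boundary/2 + 1 = 1124; answer 1124
Part III: R2 = 1124; m = 6; total draws C(14,6) = 3003; favorable C(6,4)*C(8,2) = 420; P = 20/143; answer 20/143

20/143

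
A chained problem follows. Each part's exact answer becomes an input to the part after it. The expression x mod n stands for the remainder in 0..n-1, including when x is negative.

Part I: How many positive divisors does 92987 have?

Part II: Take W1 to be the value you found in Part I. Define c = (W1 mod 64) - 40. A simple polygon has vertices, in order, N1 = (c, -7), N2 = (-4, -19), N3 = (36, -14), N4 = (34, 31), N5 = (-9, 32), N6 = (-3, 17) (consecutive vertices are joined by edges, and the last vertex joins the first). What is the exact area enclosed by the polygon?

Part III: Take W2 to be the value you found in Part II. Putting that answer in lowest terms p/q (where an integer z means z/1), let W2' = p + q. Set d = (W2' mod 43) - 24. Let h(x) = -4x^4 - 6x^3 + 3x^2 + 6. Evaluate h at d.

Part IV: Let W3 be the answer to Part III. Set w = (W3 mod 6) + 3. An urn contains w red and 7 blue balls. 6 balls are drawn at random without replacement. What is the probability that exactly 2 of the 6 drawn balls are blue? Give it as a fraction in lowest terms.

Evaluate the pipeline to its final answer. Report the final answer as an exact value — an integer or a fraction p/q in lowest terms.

42/143

Part I: 92987 is prime, so its only divisors are 1 and 92987; count = 2; answer 2
Part II: W1 = 2; c = -38; cross terms: (-38*-19 - -4*-7)=694, (-4*-14 - 36*-19)=740, (36*31 - 34*-14)=1592, (34*32 - -9*31)=1367, (-9*17 - -3*32)=-57, (-3*-7 - -38*17)=667; twice the area = |5003| = 5003; area = 5003/2; answer 5003/2
Part III: W2 = 5003/2; threaded value p + q = 5005; d = -7; -4*(-7)^4 - 6*(-7)^3 + 3*(-7)^2 + 6 = (-9604) + (2058) + (147) + (6) = -7393; answer -7393
Part IV: W3 = -7393; w = 8; total draws C(15,6) = 5005; favorable C(7,2)*C(8,4) = 1470; P = 42/143; answer 42/143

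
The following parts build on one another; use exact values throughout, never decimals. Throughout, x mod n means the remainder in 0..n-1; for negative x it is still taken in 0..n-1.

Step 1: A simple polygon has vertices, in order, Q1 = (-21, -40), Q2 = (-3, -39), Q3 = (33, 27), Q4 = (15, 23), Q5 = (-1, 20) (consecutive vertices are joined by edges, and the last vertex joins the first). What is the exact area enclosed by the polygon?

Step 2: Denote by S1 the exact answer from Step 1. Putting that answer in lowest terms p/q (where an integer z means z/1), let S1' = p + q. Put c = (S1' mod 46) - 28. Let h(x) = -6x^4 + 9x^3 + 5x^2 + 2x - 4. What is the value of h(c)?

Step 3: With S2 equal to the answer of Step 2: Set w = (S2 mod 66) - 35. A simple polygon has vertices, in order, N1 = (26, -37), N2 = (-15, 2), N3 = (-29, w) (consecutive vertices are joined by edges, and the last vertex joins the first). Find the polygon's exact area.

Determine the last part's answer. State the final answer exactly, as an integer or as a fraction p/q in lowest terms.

Step 1: cross terms: (-21*-39 - -3*-40)=699, (-3*27 - 33*-39)=1206, (33*23 - 15*27)=354, (15*20 - -1*23)=323, (-1*-40 - -21*20)=460; twice the area = |3042| = 3042; area = 1521; answer 1521
Step 2: S1 = 1521; threaded value p + q = 1522; c = -24; -6*(-24)^4 + 9*(-24)^3 + 5*(-24)^2 + 2*(-24)^1 - 4 = (-1990656) + (-124416) + (2880) + (-48) + (-4) = -2112244; answer -2112244
Step 3: S2 = -2112244; w = -15; cross terms: (26*2 - -15*-37)=-503, (-15*-15 - -29*2)=283, (-29*-37 - 26*-15)=1463; twice the area = |1243| = 1243; area = 1243/2; answer 1243/2

1243/2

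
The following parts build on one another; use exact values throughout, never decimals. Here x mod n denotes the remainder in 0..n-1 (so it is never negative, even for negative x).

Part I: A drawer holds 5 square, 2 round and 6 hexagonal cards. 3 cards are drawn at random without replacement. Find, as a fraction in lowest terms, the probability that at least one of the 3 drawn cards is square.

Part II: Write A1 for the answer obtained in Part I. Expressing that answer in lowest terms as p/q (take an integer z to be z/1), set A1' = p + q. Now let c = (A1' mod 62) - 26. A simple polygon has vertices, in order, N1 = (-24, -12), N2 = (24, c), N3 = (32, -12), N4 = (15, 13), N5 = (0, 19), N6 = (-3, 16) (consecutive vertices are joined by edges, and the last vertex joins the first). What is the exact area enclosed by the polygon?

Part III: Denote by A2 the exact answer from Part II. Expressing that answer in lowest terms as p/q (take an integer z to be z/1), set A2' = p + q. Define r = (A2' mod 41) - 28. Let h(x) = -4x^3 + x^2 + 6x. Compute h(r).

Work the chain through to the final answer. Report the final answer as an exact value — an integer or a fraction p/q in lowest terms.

Part I: total draws C(13,3) = 286; complement C(8,3) = 56; favorable 286 - 56 = 230; P = 115/143; answer 115/143
Part II: A1 = 115/143; threaded value p + q = 258; c = -16; cross terms: (-24*-16 - 24*-12)=672, (24*-12 - 32*-16)=224, (32*13 - 15*-12)=596, (15*19 - 0*13)=285, (0*16 - -3*19)=57, (-3*-12 - -24*16)=420; twice the area = |2254| = 2254; area = 1127; answer 1127
Part III: A2 = 1127; threaded value p + q = 1128; r = -7; -4*(-7)^3 + 1*(-7)^2 + 6*(-7)^1 = (1372) + (49) + (-42) = 1379; answer 1379

1379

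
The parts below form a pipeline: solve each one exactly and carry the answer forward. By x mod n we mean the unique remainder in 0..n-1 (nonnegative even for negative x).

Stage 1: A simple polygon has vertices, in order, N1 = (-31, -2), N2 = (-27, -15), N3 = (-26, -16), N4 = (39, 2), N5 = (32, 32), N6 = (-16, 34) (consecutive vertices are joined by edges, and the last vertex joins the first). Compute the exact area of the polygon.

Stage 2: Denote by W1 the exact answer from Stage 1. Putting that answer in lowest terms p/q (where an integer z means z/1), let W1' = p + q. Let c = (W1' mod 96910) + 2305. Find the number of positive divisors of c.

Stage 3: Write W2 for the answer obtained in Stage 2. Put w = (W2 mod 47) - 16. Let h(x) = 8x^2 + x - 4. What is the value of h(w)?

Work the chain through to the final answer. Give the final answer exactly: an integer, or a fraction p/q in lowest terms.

500

Stage 1: cross terms: (-31*-15 - -27*-2)=411, (-27*-16 - -26*-15)=42, (-26*2 - 39*-16)=572, (39*32 - 32*2)=1184, (32*34 - -16*32)=1600, (-16*-2 - -31*34)=1086; twice the area = |4895| = 4895; area = 4895/2; answer 4895/2
Stage 2: W1 = 4895/2; threaded value p + q = 4897; c = 7202; 7202 = 2 * 13 * 277; number of divisors = (1+1) * (1+1) * (1+1) = 8; answer 8
Stage 3: W2 = 8; w = -8; 8*(-8)^2 + 1*(-8)^1 - 4 = (512) + (-8) + (-4) = 500; answer 500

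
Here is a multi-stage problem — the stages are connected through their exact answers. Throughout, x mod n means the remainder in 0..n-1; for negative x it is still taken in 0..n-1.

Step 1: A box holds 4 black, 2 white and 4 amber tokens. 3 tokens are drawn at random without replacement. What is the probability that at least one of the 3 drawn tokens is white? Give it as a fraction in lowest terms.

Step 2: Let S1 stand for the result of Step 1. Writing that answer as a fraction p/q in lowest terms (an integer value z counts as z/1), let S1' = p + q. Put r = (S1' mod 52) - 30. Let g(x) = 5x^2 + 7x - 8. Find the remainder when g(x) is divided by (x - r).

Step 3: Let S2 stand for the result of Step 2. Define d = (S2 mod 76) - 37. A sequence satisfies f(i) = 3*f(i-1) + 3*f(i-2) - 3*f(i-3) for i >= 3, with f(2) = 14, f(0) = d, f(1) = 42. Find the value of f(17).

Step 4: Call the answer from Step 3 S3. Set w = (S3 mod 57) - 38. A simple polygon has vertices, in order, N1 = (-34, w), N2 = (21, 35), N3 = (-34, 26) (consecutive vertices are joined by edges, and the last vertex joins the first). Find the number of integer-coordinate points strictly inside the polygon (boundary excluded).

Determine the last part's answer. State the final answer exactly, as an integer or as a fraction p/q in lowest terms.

Step 1: total draws C(10,3) = 120; complement C(8,3) = 56; favorable 120 - 56 = 64; P = 8/15; answer 8/15
Step 2: S1 = 8/15; threaded value p + q = 23; r = -7; remainder = value at the root: 5*(-7)^2 + 7*(-7)^1 - 8 = (245) + (-49) + (-8) = 188; answer 188
Step 3: S2 = 188; d = -1; f(3) = 3*(14) + 3*(42) - 3*(-1) = 171; iterating: f(3)=171, f(4)=429, f(5)=1758, f(6)=6048, f(7)=22131, f(8)=79263, f(9)=286038, f(10)=1029510, f(11)=3708855, f(12)=13356981, f(13)=48108978, f(14)=173271312, f(15)=624069927, f(16)=2247696783, f(17)=8095486194; answer 8095486194
Step 4: S3 = 8095486194; w = -5; cross terms: (-34*35 - 21*-5)=-1085, (21*26 - -34*35)=1736, (-34*-5 - -34*26)=1054; twice the area = |1705| = 1705; area = 1705/2; boundary points = 5 + 1 + 31 = 37; strictly interior points = area - boundary/2 + 1 = 835; answer 835

835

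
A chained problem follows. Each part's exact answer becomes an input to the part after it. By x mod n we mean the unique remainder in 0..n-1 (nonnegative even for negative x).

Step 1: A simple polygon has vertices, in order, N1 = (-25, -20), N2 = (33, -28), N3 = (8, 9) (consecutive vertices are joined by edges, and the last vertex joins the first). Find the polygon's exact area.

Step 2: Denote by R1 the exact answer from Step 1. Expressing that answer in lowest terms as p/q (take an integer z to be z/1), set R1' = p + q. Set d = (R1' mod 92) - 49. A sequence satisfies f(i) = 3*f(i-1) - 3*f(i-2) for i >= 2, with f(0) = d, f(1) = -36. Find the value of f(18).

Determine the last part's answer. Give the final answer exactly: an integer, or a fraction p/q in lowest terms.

-98415

Step 1: cross terms: (-25*-28 - 33*-20)=1360, (33*9 - 8*-28)=521, (8*-20 - -25*9)=65; twice the area = |1946| = 1946; area = 973; answer 973
Step 2: R1 = 973; threaded value p + q = 974; d = 5; f(2) = 3*(-36) - 3*(5) = -123; iterating: f(2)=-123, f(3)=-261, f(4)=-414, f(5)=-459, f(6)=-135, f(7)=972, f(8)=3321, f(9)=7047, f(10)=11178, f(11)=12393, f(12)=3645, f(13)=-26244, f(14)=-89667, f(15)=-190269, f(16)=-301806, f(17)=-334611, f(18)=-98415; answer -98415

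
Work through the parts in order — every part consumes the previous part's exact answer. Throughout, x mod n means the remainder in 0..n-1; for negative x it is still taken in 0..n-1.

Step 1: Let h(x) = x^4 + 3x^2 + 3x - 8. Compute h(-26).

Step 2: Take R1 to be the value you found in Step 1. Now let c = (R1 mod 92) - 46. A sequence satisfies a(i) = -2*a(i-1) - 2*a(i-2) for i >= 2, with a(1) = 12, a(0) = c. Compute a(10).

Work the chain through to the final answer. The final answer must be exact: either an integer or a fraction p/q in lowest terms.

384

Step 1: 1*(-26)^4 + 3*(-26)^2 + 3*(-26)^1 - 8 = (456976) + (2028) + (-78) + (-8) = 458918; answer 458918
Step 2: R1 = 458918; c = -24; a(2) = -2*(12) - 2*(-24) = 24; iterating: a(2)=24, a(3)=-72, a(4)=96, a(5)=-48, a(6)=-96, a(7)=288, a(8)=-384, a(9)=192, a(10)=384; answer 384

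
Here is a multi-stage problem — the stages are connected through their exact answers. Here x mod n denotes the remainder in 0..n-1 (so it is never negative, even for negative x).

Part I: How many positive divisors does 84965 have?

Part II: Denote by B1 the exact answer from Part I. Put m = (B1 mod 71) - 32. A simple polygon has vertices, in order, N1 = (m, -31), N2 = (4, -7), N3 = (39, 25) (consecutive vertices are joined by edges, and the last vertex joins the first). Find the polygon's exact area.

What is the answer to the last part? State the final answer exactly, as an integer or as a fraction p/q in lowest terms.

92

Part I: 84965 = 5 * 16993; number of divisors = (1+1) * (1+1) = 4; answer 4
Part II: B1 = 4; m = -28; cross terms: (-28*-7 - 4*-31)=320, (4*25 - 39*-7)=373, (39*-31 - -28*25)=-509; twice the area = |184| = 184; area = 92; answer 92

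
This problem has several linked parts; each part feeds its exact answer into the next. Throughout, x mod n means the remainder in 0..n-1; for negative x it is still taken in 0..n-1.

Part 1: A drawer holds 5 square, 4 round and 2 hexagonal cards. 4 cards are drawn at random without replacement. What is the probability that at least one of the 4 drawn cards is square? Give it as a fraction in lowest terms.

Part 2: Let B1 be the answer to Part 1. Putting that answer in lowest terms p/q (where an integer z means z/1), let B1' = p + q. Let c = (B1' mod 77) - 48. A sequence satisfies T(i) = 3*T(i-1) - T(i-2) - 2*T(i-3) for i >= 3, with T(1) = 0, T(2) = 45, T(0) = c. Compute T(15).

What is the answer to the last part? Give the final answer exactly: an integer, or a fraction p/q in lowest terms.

1556665

Part 1: total draws C(11,4) = 330; complement C(6,4) = 15; favorable 330 - 15 = 315; P = 21/22; answer 21/22
Part 2: B1 = 21/22; threaded value p + q = 43; c = -5; T(3) = 3*(45) - 1*(0) - 2*(-5) = 145; iterating: T(3)=145, T(4)=390, T(5)=935, T(6)=2125, T(7)=4660, T(8)=9985, T(9)=21045, T(10)=43830, T(11)=90475, T(12)=185505, T(13)=378380, T(14)=768685, T(15)=1556665; answer 1556665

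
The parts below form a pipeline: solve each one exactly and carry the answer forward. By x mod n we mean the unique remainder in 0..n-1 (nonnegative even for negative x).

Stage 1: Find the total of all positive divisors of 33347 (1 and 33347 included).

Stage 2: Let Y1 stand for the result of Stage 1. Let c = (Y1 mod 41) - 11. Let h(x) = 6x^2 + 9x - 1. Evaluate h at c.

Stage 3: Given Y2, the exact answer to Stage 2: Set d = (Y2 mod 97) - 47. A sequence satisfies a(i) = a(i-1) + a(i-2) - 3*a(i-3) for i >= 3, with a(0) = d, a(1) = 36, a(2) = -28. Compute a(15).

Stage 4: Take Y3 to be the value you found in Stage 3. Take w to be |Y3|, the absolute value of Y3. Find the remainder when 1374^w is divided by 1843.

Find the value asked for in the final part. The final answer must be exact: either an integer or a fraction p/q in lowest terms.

Stage 1: 33347 is prime, so its only divisors are 1 and 33347; sigma = 1 + 33347 = 33348; answer 33348
Stage 2: Y1 = 33348; c = 4; 6*(4)^2 + 9*(4)^1 - 1 = (96) + (36) + (-1) = 131; answer 131
Stage 3: Y2 = 131; d = -13; a(3) = 1*(-28) + 1*(36) - 3*(-13) = 47; iterating: a(3)=47, a(4)=-89, a(5)=42, a(6)=-188, a(7)=121, a(8)=-193, a(9)=492, a(10)=-64, a(11)=1007, a(12)=-533, a(13)=666, a(14)=-2888, a(15)=-623; answer -623
Stage 4: Y3 = -623; w = 623; squarings mod 1843: 1374^1=1374, 1374^2=644, 1374^4=61, 1374^8=35, 1374^16=1225, 1374^32=423, 1374^64=158, 1374^128=1005, 1374^256=61, 1374^512=35; 1374^623 = 1374^1 * 1374^2 * 1374^4 * 1374^8 * 1374^32 * 1374^64 * 1374^512 = 188 (mod 1843); answer 188

188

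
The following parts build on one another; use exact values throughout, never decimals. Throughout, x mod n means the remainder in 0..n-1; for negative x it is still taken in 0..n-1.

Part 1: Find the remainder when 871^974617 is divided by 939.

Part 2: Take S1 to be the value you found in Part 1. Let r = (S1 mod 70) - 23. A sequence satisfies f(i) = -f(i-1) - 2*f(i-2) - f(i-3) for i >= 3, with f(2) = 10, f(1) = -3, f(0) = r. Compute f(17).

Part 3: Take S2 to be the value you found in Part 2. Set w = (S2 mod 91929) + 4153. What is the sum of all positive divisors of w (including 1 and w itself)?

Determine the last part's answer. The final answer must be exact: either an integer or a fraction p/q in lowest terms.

192024

Part 1: squarings mod 939: 871^1=871, 871^2=868, 871^4=346, 871^8=463, 871^16=277, 871^32=670, 871^64=58, 871^128=547, 871^256=607, 871^512=361, 871^1024=739, 871^2048=562, 871^4096=340, 871^8192=103, 871^16384=280, 871^32768=463, 871^65536=277, 871^131072=670, 871^262144=58, 871^524288=547; 871^974617 = 871^1 * 871^8 * 871^16 * 871^256 * 871^512 * 871^1024 * 871^2048 * 871^4096 * 871^16384 * 871^32768 * 871^131072 * 871^262144 * 871^524288 = 451 (mod 939); answer 451
Part 2: S1 = 451; r = 8; f(3) = -1*(10) - 2*(-3) - 1*(8) = -12; iterating: f(3)=-12, f(4)=-5, f(5)=19, f(6)=3, f(7)=-36, f(8)=11, f(9)=58, f(10)=-44, f(11)=-83, f(12)=113, f(13)=97, f(14)=-240, f(15)=-67, f(16)=450, f(17)=-76; answer -76
Part 3: S2 = -76; w = 96006; 96006 = 2 * 3 * 16001; sigma = (1 + 2) * (1 + 3) * (1 + 16001) = 3 * 4 * 16002 = 192024; answer 192024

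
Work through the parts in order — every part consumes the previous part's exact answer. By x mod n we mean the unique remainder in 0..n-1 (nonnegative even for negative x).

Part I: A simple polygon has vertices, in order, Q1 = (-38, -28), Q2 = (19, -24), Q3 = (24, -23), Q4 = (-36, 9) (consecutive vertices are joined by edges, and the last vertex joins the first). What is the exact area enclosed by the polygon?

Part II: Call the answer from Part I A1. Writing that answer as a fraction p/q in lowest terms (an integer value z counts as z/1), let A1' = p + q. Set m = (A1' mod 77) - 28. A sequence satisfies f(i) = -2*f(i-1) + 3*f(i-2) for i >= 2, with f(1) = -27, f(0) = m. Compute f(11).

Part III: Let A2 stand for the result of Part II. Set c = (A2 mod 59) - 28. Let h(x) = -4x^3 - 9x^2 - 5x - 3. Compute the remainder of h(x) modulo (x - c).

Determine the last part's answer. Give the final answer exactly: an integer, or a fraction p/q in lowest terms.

11547

Part I: cross terms: (-38*-24 - 19*-28)=1444, (19*-23 - 24*-24)=139, (24*9 - -36*-23)=-612, (-36*-28 - -38*9)=1350; twice the area = |2321| = 2321; area = 2321/2; answer 2321/2
Part II: A1 = 2321/2; threaded value p + q = 2323; m = -15; f(2) = -2*(-27) + 3*(-15) = 9; iterating: f(2)=9, f(3)=-99, f(4)=225, f(5)=-747, f(6)=2169, f(7)=-6579, f(8)=19665, f(9)=-59067, f(10)=177129, f(11)=-531459; answer -531459
Part III: A2 = -531459; c = -15; remainder = value at the root: -4*(-15)^3 - 9*(-15)^2 - 5*(-15)^1 - 3 = (13500) + (-2025) + (75) + (-3) = 11547; answer 11547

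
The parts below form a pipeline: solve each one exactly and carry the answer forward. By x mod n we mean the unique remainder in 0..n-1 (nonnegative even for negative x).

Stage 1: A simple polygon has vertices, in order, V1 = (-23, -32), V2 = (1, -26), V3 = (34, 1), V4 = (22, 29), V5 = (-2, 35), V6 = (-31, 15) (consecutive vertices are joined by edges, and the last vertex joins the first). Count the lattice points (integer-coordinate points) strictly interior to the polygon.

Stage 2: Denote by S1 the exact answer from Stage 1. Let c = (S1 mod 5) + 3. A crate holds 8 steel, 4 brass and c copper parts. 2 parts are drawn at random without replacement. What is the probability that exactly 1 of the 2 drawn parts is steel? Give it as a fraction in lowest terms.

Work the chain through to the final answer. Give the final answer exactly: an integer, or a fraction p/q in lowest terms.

Stage 1: cross terms: (-23*-26 - 1*-32)=630, (1*1 - 34*-26)=885, (34*29 - 22*1)=964, (22*35 - -2*29)=828, (-2*15 - -31*35)=1055, (-31*-32 - -23*15)=1337; twice the area = |5699| = 5699; area = 5699/2; boundary points = 6 + 3 + 4 + 6 + 1 + 1 = 21; strictly interior points = area - boundary/2 + 1 = 2840; answer 2840
Stage 2: S1 = 2840; c = 3; total draws C(15,2) = 105; favorable C(8,1)*C(7,1) = 56; P = 8/15; answer 8/15

8/15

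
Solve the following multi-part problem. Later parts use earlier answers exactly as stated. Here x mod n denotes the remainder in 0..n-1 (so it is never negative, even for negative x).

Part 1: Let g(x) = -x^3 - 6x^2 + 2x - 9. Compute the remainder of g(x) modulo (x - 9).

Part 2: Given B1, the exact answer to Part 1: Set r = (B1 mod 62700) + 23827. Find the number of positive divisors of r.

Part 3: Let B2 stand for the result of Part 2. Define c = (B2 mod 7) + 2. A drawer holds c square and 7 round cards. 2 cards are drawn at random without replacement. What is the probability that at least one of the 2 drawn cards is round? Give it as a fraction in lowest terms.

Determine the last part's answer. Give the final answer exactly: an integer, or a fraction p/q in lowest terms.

21/26

Part 1: remainder = value at the root: -1*(9)^3 - 6*(9)^2 + 2*(9)^1 - 9 = (-729) + (-486) + (18) + (-9) = -1206; answer -1206
Part 2: B1 = -1206; r = 85321; 85321 = 41 * 2081; number of divisors = (1+1) * (1+1) = 4; answer 4
Part 3: B2 = 4; c = 6; total draws C(13,2) = 78; complement C(6,2) = 15; favorable 78 - 15 = 63; P = 21/26; answer 21/26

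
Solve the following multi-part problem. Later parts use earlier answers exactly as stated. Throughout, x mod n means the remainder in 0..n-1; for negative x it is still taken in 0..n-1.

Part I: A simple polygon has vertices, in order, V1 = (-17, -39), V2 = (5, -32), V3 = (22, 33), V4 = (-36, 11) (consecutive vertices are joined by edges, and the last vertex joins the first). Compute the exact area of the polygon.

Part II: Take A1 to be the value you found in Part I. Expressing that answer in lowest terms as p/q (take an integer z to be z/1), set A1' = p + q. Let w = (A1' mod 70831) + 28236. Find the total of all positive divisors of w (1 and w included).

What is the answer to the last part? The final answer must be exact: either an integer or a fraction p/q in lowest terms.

34320

Part I: cross terms: (-17*-32 - 5*-39)=739, (5*33 - 22*-32)=869, (22*11 - -36*33)=1430, (-36*-39 - -17*11)=1591; twice the area = |4629| = 4629; area = 4629/2; answer 4629/2
Part II: A1 = 4629/2; threaded value p + q = 4631; w = 32867; 32867 = 23 * 1429; sigma = (1 + 23) * (1 + 1429) = 24 * 1430 = 34320; answer 34320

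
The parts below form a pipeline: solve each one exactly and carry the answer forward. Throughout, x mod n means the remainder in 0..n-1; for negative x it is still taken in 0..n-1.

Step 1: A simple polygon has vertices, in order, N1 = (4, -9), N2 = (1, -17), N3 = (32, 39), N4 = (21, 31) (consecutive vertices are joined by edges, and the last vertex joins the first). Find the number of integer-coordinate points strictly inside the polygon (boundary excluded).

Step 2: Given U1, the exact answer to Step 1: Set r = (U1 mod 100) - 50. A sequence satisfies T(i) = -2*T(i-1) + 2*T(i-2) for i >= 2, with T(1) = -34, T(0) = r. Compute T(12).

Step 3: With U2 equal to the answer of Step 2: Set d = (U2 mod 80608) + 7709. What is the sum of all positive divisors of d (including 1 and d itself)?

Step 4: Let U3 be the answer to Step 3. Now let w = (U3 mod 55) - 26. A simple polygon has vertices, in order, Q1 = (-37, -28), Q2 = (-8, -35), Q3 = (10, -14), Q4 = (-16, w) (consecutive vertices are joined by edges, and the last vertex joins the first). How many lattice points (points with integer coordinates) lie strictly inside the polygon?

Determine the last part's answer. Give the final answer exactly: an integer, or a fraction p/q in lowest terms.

Step 1: cross terms: (4*-17 - 1*-9)=-59, (1*39 - 32*-17)=583, (32*31 - 21*39)=173, (21*-9 - 4*31)=-313; twice the area = |384| = 384; area = 192; boundary points = 1 + 1 + 1 + 1 = 4; strictly interior points = area - boundary/2 + 1 = 191; answer 191
Step 2: U1 = 191; r = 41; T(2) = -2*(-34) + 2*(41) = 150; iterating: T(2)=150, T(3)=-368, T(4)=1036, T(5)=-2808, T(6)=7688, T(7)=-20992, T(8)=57360, T(9)=-156704, T(10)=428128, T(11)=-1169664, T(12)=3195584; answer 3195584
Step 3: U2 = 3195584; d = 59581; 59581 is prime, so its only divisors are 1 and 59581; sigma = 1 + 59581 = 59582; answer 59582
Step 4: U3 = 59582; w = -9; cross terms: (-37*-35 - -8*-28)=1071, (-8*-14 - 10*-35)=462, (10*-9 - -16*-14)=-314, (-16*-28 - -37*-9)=115; twice the area = |1334| = 1334; area = 667; boundary points = 1 + 3 + 1 + 1 = 6; strictly interior points = area - boundary/2 + 1 = 665; answer 665

665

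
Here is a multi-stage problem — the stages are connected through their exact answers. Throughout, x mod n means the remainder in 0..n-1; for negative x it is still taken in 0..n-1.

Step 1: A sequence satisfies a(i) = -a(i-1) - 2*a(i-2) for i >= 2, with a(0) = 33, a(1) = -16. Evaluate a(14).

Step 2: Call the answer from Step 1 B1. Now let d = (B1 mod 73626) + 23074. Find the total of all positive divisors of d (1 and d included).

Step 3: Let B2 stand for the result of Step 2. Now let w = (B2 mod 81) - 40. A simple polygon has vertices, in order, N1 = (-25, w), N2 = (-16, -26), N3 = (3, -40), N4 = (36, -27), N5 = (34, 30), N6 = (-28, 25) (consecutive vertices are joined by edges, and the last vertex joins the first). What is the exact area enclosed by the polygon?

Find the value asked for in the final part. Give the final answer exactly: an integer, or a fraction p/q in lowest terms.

3436

Step 1: a(2) = -1*(-16) - 2*(33) = -50; iterating: a(2)=-50, a(3)=82, a(4)=18, a(5)=-182, a(6)=146, a(7)=218, a(8)=-510, a(9)=74, a(10)=946, a(11)=-1094, a(12)=-798, a(13)=2986, a(14)=-1390; answer -1390
Step 2: B1 = -1390; d = 95310; 95310 = 2 * 3^3 * 5 * 353; sigma = (1 + 2) * (1 + 3 + 9 + 27) * (1 + 5) * (1 + 353) = 3 * 40 * 6 * 354 = 254880; answer 254880
Step 3: B2 = 254880; w = 14; cross terms: (-25*-26 - -16*14)=874, (-16*-40 - 3*-26)=718, (3*-27 - 36*-40)=1359, (36*30 - 34*-27)=1998, (34*25 - -28*30)=1690, (-28*14 - -25*25)=233; twice the area = |6872| = 6872; area = 3436; answer 3436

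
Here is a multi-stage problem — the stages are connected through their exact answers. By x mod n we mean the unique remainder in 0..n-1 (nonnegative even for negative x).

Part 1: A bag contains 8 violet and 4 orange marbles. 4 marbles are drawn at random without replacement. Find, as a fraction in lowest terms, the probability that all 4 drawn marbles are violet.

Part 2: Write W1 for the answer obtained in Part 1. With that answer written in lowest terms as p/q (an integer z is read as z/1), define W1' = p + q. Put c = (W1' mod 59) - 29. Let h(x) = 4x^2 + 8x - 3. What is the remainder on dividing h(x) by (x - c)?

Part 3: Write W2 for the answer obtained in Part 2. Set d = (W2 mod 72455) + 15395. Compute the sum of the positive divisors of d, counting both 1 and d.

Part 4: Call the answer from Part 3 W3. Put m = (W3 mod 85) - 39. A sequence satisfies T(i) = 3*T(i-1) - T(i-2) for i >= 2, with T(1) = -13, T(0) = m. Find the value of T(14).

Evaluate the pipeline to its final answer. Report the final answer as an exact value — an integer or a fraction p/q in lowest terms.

-5224080

Part 1: total draws C(12,4) = 495; favorable C(8,4) = 70; P = 14/99; answer 14/99
Part 2: W1 = 14/99; threaded value p + q = 113; c = 25; remainder = value at the root: 4*(25)^2 + 8*(25)^1 - 3 = (2500) + (200) + (-3) = 2697; answer 2697
Part 3: W2 = 2697; d = 18092; 18092 = 2^2 * 4523; sigma = (1 + 2 + 4) * (1 + 4523) = 7 * 4524 = 31668; answer 31668
Part 4: W3 = 31668; m = 9; T(2) = 3*(-13) - 1*(9) = -48; iterating: T(2)=-48, T(3)=-131, T(4)=-345, T(5)=-904, T(6)=-2367, T(7)=-6197, T(8)=-16224, T(9)=-42475, T(10)=-111201, T(11)=-291128, T(12)=-762183, T(13)=-1995421, T(14)=-5224080; answer -5224080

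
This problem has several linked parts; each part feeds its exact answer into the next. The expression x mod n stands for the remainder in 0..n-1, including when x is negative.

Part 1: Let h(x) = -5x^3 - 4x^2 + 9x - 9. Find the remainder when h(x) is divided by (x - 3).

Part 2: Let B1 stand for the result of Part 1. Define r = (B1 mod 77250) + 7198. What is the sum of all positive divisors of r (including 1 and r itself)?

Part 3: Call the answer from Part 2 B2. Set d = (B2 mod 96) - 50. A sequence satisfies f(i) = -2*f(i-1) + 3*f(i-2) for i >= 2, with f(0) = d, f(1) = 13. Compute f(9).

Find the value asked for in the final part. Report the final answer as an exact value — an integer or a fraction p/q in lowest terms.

Part 1: remainder = value at the root: -5*(3)^3 - 4*(3)^2 + 9*(3)^1 - 9 = (-135) + (-36) + (27) + (-9) = -153; answer -153
Part 2: B1 = -153; r = 84295; 84295 = 5 * 23 * 733; sigma = (1 + 5) * (1 + 23) * (1 + 733) = 6 * 24 * 734 = 105696; answer 105696
Part 3: B2 = 105696; d = -50; f(2) = -2*(13) + 3*(-50) = -176; iterating: f(2)=-176, f(3)=391, f(4)=-1310, f(5)=3793, f(6)=-11516, f(7)=34411, f(8)=-103370, f(9)=309973; answer 309973

309973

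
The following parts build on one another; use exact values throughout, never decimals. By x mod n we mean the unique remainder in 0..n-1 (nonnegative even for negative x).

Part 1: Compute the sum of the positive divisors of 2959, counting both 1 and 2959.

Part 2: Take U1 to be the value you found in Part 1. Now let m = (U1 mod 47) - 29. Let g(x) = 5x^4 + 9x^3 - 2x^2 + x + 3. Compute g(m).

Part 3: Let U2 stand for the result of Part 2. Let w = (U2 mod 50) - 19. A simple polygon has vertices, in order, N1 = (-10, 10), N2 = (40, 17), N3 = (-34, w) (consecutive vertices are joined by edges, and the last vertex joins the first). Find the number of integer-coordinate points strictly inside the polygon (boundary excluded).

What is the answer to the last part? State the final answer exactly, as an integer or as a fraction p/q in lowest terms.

Part 1: 2959 = 11 * 269; sigma = (1 + 11) * (1 + 269) = 12 * 270 = 3240; answer 3240
Part 2: U1 = 3240; m = 15; 5*(15)^4 + 9*(15)^3 - 2*(15)^2 + 1*(15)^1 + 3 = (253125) + (30375) + (-450) + (15) + (3) = 283068; answer 283068
Part 3: U2 = 283068; w = -1; cross terms: (-10*17 - 40*10)=-570, (40*-1 - -34*17)=538, (-34*10 - -10*-1)=-350; twice the area = |-382| = 382; area = 191; boundary points = 1 + 2 + 1 = 4; strictly interior points = area - boundary/2 + 1 = 190; answer 190

190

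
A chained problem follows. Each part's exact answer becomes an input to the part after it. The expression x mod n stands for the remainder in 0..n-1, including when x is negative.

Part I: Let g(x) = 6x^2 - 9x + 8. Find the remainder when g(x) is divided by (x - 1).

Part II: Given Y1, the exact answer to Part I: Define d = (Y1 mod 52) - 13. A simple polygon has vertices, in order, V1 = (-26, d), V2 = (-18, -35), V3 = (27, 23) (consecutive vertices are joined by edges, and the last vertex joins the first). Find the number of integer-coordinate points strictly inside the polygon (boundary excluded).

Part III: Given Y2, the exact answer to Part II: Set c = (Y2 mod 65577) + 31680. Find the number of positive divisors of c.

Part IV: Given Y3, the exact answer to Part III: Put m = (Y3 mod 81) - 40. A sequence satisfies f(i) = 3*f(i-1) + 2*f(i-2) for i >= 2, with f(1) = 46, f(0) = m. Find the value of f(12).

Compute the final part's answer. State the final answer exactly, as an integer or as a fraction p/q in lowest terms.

26049546

Part I: remainder = value at the root: 6*(1)^2 - 9*(1)^1 + 8 = (6) + (-9) + (8) = 5; answer 5
Part II: Y1 = 5; d = -8; cross terms: (-26*-35 - -18*-8)=766, (-18*23 - 27*-35)=531, (27*-8 - -26*23)=382; twice the area = |1679| = 1679; area = 1679/2; boundary points = 1 + 1 + 1 = 3; strictly interior points = area - boundary/2 + 1 = 839; answer 839
Part III: Y2 = 839; c = 32519; 32519 = 31 * 1049; number of divisors = (1+1) * (1+1) = 4; answer 4
Part IV: Y3 = 4; m = -36; f(2) = 3*(46) + 2*(-36) = 66; iterating: f(2)=66, f(3)=290, f(4)=1002, f(5)=3586, f(6)=12762, f(7)=45458, f(8)=161898, f(9)=576610, f(10)=2053626, f(11)=7314098, f(12)=26049546; answer 26049546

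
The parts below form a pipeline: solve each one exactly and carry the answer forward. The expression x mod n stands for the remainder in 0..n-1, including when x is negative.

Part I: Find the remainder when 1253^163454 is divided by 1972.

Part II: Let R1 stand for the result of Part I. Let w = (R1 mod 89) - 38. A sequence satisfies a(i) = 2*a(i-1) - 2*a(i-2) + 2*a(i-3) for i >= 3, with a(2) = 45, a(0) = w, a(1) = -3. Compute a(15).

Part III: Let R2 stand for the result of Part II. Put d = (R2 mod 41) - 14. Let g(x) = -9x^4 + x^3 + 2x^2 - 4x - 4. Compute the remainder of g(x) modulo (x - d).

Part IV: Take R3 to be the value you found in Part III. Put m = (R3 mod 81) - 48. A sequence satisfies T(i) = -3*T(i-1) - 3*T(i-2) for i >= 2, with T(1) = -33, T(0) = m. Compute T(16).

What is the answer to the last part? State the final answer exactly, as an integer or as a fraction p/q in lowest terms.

Part I: squarings mod 1972: 1253^1=1253, 1253^2=297, 1253^4=1441, 1253^8=1937, 1253^16=1225, 1253^32=1905, 1253^64=545, 1253^128=1225, 1253^256=1905, 1253^512=545, 1253^1024=1225, 1253^2048=1905, 1253^4096=545, 1253^8192=1225, 1253^16384=1905, 1253^32768=545, 1253^65536=1225, 1253^131072=1905; 1253^163454 = 1253^2 * 1253^4 * 1253^8 * 1253^16 * 1253^32 * 1253^64 * 1253^512 * 1253^1024 * 1253^2048 * 1253^4096 * 1253^8192 * 1253^16384 * 1253^131072 = 49 (mod 1972); answer 49
Part II: R1 = 49; w = 11; a(3) = 2*(45) - 2*(-3) + 2*(11) = 118; iterating: a(3)=118, a(4)=140, a(5)=134, a(6)=224, a(7)=460, a(8)=740, a(9)=1008, a(10)=1456, a(11)=2376, a(12)=3856, a(13)=5872, a(14)=8784, a(15)=13536; answer 13536
Part III: R2 = 13536; d = -8; remainder = value at the root: -9*(-8)^4 + 1*(-8)^3 + 2*(-8)^2 - 4*(-8)^1 - 4 = (-36864) + (-512) + (128) + (32) + (-4) = -37220; answer -37220
Part IV: R3 = -37220; m = -8; T(2) = -3*(-33) - 3*(-8) = 123; iterating: T(2)=123, T(3)=-270, T(4)=441, T(5)=-513, T(6)=216, T(7)=891, T(8)=-3321, T(9)=7290, T(10)=-11907, T(11)=13851, T(12)=-5832, T(13)=-24057, T(14)=89667, T(15)=-196830, T(16)=321489; answer 321489

321489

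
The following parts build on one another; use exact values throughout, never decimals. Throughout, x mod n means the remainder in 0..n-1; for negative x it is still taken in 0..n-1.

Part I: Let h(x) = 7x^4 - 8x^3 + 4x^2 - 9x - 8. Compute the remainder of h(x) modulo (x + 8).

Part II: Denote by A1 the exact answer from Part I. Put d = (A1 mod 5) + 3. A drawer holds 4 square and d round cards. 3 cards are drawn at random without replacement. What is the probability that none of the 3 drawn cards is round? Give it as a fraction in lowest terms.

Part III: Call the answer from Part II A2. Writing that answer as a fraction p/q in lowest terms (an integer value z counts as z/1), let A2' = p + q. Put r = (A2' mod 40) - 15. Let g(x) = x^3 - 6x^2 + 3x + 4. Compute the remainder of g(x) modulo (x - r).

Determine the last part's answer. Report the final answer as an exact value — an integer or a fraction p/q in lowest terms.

Part I: remainder = value at the root: 7*(-8)^4 - 8*(-8)^3 + 4*(-8)^2 - 9*(-8)^1 - 8 = (28672) + (4096) + (256) + (72) + (-8) = 33088; answer 33088
Part II: A1 = 33088; d = 6; total draws C(10,3) = 120; favorable C(4,3) = 4; P = 1/30; answer 1/30
Part III: A2 = 1/30; threaded value p + q = 31; r = 16; remainder = value at the root: 1*(16)^3 - 6*(16)^2 + 3*(16)^1 + 4 = (4096) + (-1536) + (48) + (4) = 2612; answer 2612

2612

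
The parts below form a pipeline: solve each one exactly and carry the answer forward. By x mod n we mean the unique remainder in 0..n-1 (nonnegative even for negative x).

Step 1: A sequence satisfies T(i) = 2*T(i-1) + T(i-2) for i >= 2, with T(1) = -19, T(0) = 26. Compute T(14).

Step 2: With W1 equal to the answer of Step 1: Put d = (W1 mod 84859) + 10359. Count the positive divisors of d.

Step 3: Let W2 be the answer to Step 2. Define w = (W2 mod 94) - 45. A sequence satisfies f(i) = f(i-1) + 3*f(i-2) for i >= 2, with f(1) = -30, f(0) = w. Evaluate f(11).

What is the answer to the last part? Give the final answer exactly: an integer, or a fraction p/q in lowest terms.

-230001

Step 1: T(2) = 2*(-19) + 1*(26) = -12; iterating: T(2)=-12, T(3)=-43, T(4)=-98, T(5)=-239, T(6)=-576, T(7)=-1391, T(8)=-3358, T(9)=-8107, T(10)=-19572, T(11)=-47251, T(12)=-114074, T(13)=-275399, T(14)=-664872; answer -664872
Step 2: W1 = -664872; d = 24359; 24359 is prime, so its only divisors are 1 and 24359; count = 2; answer 2
Step 3: W2 = 2; w = -43; f(2) = 1*(-30) + 3*(-43) = -159; iterating: f(2)=-159, f(3)=-249, f(4)=-726, f(5)=-1473, f(6)=-3651, f(7)=-8070, f(8)=-19023, f(9)=-43233, f(10)=-100302, f(11)=-230001; answer -230001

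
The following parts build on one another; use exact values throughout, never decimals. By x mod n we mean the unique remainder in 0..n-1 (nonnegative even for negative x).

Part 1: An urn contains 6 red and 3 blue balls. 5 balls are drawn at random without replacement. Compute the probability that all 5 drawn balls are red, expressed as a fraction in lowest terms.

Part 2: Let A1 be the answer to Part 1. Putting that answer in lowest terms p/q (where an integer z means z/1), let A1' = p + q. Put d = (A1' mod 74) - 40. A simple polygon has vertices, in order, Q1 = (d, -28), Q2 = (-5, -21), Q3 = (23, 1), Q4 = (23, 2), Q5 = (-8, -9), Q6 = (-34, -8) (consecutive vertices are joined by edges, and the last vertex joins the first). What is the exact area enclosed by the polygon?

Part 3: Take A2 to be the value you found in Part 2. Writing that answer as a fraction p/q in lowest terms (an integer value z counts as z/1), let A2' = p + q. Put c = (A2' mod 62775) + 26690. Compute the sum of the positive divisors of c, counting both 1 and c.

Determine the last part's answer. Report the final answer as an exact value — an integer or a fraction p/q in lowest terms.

57288

Part 1: total draws C(9,5) = 126; favorable C(6,5) = 6; P = 1/21; answer 1/21
Part 2: A1 = 1/21; threaded value p + q = 22; d = -18; cross terms: (-18*-21 - -5*-28)=238, (-5*1 - 23*-21)=478, (23*2 - 23*1)=23, (23*-9 - -8*2)=-191, (-8*-8 - -34*-9)=-242, (-34*-28 - -18*-8)=808; twice the area = |1114| = 1114; area = 557; answer 557
Part 3: A2 = 557; threaded value p + q = 558; c = 27248; 27248 = 2^4 * 13 * 131; sigma = (1 + 2 + 4 + 8 + 16) * (1 + 13) * (1 + 131) = 31 * 14 * 132 = 57288; answer 57288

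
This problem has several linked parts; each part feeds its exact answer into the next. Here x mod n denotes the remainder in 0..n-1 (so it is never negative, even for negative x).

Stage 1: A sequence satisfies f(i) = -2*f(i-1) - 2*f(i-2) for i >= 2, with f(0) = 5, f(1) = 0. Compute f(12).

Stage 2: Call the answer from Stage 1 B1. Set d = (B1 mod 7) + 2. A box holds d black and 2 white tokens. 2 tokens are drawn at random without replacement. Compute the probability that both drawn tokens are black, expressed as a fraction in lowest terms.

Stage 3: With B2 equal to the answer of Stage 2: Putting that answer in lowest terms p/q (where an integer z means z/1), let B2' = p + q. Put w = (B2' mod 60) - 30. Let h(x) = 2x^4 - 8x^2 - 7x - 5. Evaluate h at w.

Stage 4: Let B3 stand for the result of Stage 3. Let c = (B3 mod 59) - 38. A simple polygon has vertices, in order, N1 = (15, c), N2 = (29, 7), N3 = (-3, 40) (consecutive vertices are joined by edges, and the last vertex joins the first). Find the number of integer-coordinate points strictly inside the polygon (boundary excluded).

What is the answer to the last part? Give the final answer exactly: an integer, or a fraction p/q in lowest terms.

895

Stage 1: f(2) = -2*(0) - 2*(5) = -10; iterating: f(2)=-10, f(3)=20, f(4)=-20, f(5)=0, f(6)=40, f(7)=-80, f(8)=80, f(9)=0, f(10)=-160, f(11)=320, f(12)=-320; answer -320
Stage 2: B1 = -320; d = 4; total draws C(6,2) = 15; favorable C(4,2) = 6; P = 2/5; answer 2/5
Stage 3: B2 = 2/5; threaded value p + q = 7; w = -23; 2*(-23)^4 - 8*(-23)^2 - 7*(-23)^1 - 5 = (559682) + (-4232) + (161) + (-5) = 555606; answer 555606
Stage 4: B3 = 555606; c = -35; cross terms: (15*7 - 29*-35)=1120, (29*40 - -3*7)=1181, (-3*-35 - 15*40)=-495; twice the area = |1806| = 1806; area = 903; boundary points = 14 + 1 + 3 = 18; strictly interior points = area - boundary/2 + 1 = 895; answer 895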